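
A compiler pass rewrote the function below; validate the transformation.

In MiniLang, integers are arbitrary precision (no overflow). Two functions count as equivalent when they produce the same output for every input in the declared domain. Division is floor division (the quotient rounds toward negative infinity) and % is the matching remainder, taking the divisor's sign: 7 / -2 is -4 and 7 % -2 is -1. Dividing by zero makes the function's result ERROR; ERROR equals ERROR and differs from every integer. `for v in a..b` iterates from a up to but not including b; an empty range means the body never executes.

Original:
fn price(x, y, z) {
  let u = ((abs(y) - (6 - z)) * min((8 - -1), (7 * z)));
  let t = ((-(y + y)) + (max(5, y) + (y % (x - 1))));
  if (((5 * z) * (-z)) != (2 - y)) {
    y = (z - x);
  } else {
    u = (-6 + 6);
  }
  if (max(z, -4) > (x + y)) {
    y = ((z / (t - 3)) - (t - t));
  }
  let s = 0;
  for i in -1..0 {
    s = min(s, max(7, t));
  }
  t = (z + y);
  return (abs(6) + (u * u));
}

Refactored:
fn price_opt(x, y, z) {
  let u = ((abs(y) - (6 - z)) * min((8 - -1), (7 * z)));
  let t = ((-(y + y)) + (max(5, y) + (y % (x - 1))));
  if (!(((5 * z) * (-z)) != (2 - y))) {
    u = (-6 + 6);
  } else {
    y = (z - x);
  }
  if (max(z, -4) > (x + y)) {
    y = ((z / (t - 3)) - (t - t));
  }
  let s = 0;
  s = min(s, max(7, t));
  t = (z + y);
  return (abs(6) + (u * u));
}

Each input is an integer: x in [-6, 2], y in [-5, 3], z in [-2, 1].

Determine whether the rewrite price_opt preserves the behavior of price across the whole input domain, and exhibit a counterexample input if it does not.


The two are interchangeable: statement counts differ; and local variable names differ; and boolean connective usage differs; and loop structure differs, and every declared input agrees.
As a probe, take x=-3, y=3, z=1: price runs u=-14, then t=-2, then (((5 * z) * (-z)) != (2 - y)) is true, then y=4, then (max(z, -4) > (x + y)) is false, then s=0, then (i=-1), then s=0, then t=5, then returns 202; price_opt runs u=-14, then t=-2, then (!(((5 * z) * (-z)) != (2 - y))) is false, then y=4, then (max(z, -4) > (x + y)) is false, then s=0, then s=0, then t=5, then returns 202; both end at 202.
Checked all 324 inputs in the declared domain: the outputs agree on every one.
verdict: equivalent


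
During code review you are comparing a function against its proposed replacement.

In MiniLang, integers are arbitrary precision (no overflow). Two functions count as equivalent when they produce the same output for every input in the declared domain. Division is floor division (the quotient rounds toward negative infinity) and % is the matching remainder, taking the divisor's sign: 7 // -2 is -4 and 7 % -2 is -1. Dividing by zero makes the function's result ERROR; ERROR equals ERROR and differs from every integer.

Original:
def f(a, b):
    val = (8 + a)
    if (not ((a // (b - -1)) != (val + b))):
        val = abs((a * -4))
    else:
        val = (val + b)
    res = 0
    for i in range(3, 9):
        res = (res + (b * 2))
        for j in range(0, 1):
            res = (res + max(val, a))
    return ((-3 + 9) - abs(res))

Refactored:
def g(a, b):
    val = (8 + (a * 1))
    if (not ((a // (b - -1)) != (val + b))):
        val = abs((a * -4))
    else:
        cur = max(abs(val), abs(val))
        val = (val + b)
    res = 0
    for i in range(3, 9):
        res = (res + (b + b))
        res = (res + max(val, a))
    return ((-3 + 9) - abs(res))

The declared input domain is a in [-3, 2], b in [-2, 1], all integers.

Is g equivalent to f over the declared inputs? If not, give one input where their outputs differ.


This is a faithful refactor — local variable names differ; loop structure differs; arithmetic usage differs; min/max/abs usage differs; constant usage differs, but the computed results match everywhere.
As a probe, take a=-2, b=0: f runs val := 6 | (not ((a // (b - -1)) != (val + b))): false | val := 6 | res := 0 | iter i=3: | res := 0 | iter j=0: | res := 6 | iter i=4: | res := 6 | iter j=0: | res := 12 | iter i=5: | res := 12 | iter j=0: | res := 18 | iter i=6: | res := 18 | iter j=0: | res := 24 | iter i=7: | res := 24 | iter j=0: | res := 30 | iter i=8: | res := 30 | iter j=0: | res := 36 | result -30; g runs val := 6 | (not ((a // (b - -1)) != (val + b))): false | cur := 6 | val := 6 | res := 0 | iter i=3: | res := 0 | res := 6 | iter i=4: | res := 6 | res := 12 | iter i=5: | res := 12 | res := 18 | iter i=6: | res := 18 | res := 24 | iter i=7: | res := 24 | res := 30 | iter i=8: | res := 30 | res := 36 | result -30; both end at -30.
Checked all 24 inputs in the declared domain: the outputs agree on every one.
verdict: equivalent


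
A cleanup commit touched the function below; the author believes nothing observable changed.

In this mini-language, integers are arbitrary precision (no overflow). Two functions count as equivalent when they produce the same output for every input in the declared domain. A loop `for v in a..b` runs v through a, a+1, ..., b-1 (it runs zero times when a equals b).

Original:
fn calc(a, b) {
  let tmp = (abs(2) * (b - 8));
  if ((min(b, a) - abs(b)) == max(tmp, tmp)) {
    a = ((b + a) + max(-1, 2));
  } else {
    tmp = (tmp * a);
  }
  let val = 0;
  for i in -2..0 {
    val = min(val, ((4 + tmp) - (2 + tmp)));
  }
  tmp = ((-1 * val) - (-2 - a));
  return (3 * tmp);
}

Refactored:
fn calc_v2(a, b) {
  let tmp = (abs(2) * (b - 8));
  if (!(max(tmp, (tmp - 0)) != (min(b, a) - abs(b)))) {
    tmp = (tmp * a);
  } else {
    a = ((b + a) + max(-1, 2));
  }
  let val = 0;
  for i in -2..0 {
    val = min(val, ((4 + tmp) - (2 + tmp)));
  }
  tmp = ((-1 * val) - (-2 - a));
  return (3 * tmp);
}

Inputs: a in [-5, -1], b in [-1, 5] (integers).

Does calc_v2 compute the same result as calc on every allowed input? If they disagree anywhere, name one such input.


On input a=-5, b=-1, calc returns -9 while calc_v2 returns -6.
verdict: not equivalent; witness: a=-5, b=-1


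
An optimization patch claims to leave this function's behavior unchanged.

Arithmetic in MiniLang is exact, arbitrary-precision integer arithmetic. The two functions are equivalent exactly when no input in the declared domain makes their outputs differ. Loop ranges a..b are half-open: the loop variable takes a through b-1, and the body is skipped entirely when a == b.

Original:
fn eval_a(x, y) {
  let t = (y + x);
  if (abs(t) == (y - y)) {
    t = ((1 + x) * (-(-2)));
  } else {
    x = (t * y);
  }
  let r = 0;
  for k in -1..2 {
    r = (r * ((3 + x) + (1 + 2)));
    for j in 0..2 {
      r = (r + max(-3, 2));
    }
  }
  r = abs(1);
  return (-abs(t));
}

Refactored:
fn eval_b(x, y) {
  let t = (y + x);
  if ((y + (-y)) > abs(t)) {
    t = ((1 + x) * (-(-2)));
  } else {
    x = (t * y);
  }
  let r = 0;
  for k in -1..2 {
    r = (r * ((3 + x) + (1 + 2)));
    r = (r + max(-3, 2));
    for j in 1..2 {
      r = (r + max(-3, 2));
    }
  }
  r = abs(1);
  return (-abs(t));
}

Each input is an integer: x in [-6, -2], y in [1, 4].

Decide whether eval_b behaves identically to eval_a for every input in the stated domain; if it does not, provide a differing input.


There is a counterexample at x=-4, y=4: -6 on one side, 0 on the other.
eval_a: t = 0; (abs(t) == (y - y)) -> true; t = -6; r = 0; [k=-1]; r = 0; [j=0]; r = 2; [j=1]; r = 4; [k=0]; r = 8; [j=0]; r = 10; [j=1]; r = 12; [k=1]; r = 24; [j=0]; r = 26; [j=1]; r = 28; r = 1; return -6
eval_b: t = 0; ((y + (-y)) > abs(t)) -> false; x = 0; r = 0; [k=-1]; r = 0; r = 2; [j=1]; r = 4; [k=0]; r = 24; r = 26; [j=1]; r = 28; [k=1]; r = 168; r = 170; [j=1]; r = 172; r = 1; return 0
verdict: not equivalent; witness: x=-4, y=4


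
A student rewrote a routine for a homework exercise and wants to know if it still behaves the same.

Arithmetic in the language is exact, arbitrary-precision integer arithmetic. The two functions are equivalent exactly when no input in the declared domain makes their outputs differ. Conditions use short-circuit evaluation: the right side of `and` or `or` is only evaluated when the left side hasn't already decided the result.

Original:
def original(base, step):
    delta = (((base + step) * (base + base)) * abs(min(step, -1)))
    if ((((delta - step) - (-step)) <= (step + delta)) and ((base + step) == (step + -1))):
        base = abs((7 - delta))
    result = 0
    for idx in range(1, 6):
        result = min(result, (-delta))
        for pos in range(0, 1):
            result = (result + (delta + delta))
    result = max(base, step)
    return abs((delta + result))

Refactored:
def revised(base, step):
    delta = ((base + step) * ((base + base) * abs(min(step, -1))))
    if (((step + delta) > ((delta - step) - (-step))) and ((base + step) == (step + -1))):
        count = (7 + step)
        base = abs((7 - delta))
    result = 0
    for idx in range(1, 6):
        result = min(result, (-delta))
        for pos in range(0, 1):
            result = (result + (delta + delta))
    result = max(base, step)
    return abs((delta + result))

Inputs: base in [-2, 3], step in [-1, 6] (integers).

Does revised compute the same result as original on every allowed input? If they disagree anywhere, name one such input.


Consider the input base=-1, step=0.
original: delta = 2; ((((delta - step) - (-step)) <= (step + delta)) and ((base + step) == (step + -1))) -> true; base = 5; result = 0; [idx=1]; result = -2; [pos=0]; result = 2; [idx=2]; result = -2; [pos=0]; result = 2; [idx=3]; result = -2; [pos=0]; result = 2; [idx=4]; result = -2; [pos=0]; result = 2; [idx=5]; result = -2; [pos=0]; result = 2; result = 5; return 7
revised: delta = 2; (((step + delta) > ((delta - step) - (-step))) and ((base + step) == (step + -1))) -> false; result = 0; [idx=1]; result = -2; [pos=0]; result = 2; [idx=2]; result = -2; [pos=0]; result = 2; [idx=3]; result = -2; [pos=0]; result = 2; [idx=4]; result = -2; [pos=0]; result = 2; [idx=5]; result = -2; [pos=0]; result = 2; result = 0; return 2
7 against 2: the behavior changed.
verdict: not equivalent; witness: base=-1, step=0


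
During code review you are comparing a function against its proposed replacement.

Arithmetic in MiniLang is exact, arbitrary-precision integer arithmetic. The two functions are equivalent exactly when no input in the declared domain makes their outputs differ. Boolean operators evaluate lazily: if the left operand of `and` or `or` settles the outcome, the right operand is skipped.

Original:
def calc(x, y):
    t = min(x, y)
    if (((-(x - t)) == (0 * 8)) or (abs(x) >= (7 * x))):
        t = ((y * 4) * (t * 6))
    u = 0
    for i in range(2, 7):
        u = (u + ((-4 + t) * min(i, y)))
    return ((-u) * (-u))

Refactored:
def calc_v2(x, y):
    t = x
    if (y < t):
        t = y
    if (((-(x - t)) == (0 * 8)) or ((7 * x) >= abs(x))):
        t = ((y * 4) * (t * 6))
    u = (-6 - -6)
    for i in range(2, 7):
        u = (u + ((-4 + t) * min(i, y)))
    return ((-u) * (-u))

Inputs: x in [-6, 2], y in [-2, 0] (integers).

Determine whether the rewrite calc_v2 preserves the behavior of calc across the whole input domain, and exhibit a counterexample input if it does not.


Input x=-1, y=-2: 846400 from calc versus 3600 from calc_v2.
verdict: not equivalent; witness: x=-1, y=-2


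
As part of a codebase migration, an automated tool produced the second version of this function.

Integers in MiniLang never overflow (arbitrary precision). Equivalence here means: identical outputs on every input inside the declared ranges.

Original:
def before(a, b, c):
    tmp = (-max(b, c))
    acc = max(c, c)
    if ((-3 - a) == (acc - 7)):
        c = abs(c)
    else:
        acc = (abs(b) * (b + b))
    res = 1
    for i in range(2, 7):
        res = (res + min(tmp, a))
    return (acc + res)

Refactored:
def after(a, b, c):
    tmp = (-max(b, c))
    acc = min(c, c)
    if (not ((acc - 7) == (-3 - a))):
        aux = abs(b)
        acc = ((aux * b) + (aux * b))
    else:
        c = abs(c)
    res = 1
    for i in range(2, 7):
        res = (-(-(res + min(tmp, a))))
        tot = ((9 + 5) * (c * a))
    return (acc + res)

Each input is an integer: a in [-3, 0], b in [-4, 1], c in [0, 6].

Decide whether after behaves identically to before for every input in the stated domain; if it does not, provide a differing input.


Equivalent. The one real change (`max(c, c)` became `min(c, c)`) has no effect anywhere in the declared ranges.
Every one of the 168 inputs gives matching results.
Spot check at a=0, b=-2, c=6 — before: tmp := -6 | acc := 6 | ((-3 - a) == (acc - 7)): false | acc := -8 | res := 1 | iter i=2: | res := -5 | iter i=3: | res := -11 | iter i=4: | res := -17 | iter i=5: | res := -23 | iter i=6: | res := -29 | result -37. after: tmp := -6 | acc := 6 | (not ((acc - 7) == (-3 - a))): true | aux := 2 | acc := -8 | res := 1 | iter i=2: | res := -5 | tot := 0 | iter i=3: | res := -11 | tot := 0 | iter i=4: | res := -17 | tot := 0 | iter i=5: | res := -23 | tot := 0 | iter i=6: | res := -29 | tot := 0 | result -37. Both give -37.
verdict: equivalent


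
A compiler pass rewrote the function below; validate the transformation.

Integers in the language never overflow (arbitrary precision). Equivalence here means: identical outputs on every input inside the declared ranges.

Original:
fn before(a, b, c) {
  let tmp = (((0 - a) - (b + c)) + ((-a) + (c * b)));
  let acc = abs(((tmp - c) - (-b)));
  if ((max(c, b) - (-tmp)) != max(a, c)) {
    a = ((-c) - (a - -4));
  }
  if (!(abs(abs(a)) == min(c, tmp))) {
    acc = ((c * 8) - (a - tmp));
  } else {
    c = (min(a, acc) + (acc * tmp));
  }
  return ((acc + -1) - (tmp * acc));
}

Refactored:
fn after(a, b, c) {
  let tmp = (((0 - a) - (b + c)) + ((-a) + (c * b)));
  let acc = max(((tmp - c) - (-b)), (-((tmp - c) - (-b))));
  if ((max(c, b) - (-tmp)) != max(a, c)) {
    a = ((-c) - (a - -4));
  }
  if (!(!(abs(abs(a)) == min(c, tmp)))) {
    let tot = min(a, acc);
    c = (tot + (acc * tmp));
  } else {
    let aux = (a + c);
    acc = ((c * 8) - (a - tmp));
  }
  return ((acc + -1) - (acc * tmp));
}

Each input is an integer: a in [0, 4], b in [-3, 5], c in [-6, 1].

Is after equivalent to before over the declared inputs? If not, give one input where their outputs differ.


The two are interchangeable: arithmetic usage differs, plus local variable names differ, plus min/max/abs usage differs, plus statement counts differ, plus boolean connective usage differs, and every declared input agrees.
As a probe, take a=1, b=1, c=-3: before runs tmp=-3, then acc=1, then ((max(c, b) - (-tmp)) != max(a, c)) is true, then a=-2, then (!(abs(abs(a)) == min(c, tmp))) is true, then acc=-25, then returns -101; after runs tmp=-3, then acc=1, then ((max(c, b) - (-tmp)) != max(a, c)) is true, then a=-2, then (!(!(abs(abs(a)) == min(c, tmp)))) is false, then aux=-5, then acc=-25, then returns -101; both end at -101.
An exhaustive pass over the 360 declared inputs shows identical outputs.
verdict: equivalent


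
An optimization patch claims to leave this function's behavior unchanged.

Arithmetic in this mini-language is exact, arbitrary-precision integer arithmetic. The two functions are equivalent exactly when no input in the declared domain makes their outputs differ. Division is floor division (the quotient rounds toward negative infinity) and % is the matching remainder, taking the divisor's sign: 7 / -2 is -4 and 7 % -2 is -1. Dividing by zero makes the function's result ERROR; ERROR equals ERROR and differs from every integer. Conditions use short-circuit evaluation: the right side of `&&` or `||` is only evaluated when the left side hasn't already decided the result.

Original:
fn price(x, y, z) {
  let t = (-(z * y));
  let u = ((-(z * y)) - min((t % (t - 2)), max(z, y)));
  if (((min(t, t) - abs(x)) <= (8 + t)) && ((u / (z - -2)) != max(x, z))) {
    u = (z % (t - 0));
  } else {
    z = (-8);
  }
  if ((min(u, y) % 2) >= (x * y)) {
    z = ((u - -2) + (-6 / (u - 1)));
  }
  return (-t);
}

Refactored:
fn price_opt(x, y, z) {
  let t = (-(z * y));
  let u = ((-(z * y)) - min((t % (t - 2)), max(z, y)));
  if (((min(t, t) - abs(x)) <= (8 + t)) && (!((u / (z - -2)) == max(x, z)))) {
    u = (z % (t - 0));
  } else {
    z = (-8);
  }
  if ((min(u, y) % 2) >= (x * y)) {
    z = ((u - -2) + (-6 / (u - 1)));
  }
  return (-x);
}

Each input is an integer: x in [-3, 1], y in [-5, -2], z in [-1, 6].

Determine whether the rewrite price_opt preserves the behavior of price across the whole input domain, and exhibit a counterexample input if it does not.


On input x=-3, y=-5, z=-1, price returns 5 while price_opt returns 3.
verdict: not equivalent; witness: x=-3, y=-5, z=-1


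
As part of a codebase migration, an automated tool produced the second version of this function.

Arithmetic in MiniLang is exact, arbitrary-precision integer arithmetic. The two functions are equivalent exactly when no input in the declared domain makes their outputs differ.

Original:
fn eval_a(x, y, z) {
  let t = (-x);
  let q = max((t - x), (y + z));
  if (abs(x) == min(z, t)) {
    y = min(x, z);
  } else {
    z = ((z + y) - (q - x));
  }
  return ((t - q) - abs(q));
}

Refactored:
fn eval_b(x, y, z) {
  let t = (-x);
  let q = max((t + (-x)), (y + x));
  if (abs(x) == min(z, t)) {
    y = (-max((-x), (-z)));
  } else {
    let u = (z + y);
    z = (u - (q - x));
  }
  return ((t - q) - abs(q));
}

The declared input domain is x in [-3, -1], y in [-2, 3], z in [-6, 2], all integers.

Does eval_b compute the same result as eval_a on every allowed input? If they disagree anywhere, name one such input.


Try x=-2, y=3, z=2.
eval_a: t = 2; q = 5; (abs(x) == min(z, t)) -> true; y = -2; return -8
eval_b: t = 2; q = 4; (abs(x) == min(z, t)) -> true; y = -2; return -6
-8 vs -6 — the two versions disagree here.
verdict: not equivalent; witness: x=-2, y=3, z=2


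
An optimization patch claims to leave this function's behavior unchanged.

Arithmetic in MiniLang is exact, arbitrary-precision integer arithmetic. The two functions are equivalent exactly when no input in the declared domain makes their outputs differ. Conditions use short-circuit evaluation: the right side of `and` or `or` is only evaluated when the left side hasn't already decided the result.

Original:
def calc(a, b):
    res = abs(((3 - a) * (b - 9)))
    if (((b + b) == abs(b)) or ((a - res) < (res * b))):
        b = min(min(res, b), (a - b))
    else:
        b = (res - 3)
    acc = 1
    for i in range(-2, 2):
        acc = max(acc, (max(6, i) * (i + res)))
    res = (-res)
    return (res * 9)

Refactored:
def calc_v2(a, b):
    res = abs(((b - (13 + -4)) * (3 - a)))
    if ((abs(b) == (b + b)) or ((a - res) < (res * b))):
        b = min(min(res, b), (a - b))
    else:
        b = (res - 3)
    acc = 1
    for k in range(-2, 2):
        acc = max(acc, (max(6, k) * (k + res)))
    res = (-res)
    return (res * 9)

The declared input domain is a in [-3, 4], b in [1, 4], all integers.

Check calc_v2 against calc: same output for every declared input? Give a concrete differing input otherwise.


Side by side, the visible changes include: local variable names differ; also constant usage differs; also arithmetic usage differs.
Tracing a=2, b=3: calc: res := 6 | (((b + b) == abs(b)) or ((a - res) < (res * b))): true | b := -1 | acc := 1 | iter i=-2: | acc := 24 | iter i=-1: | acc := 30 | iter i=0: | acc := 36 | iter i=1: | acc := 42 | res := -6 | result -54 | calc_v2: res := 6 | ((abs(b) == (b + b)) or ((a - res) < (res * b))): true | b := -1 | acc := 1 | iter k=-2: | acc := 24 | iter k=-1: | acc := 30 | iter k=0: | acc := 36 | iter k=1: | acc := 42 | res := -6 | result -54 — matching result -54.
Checked all 32 inputs in the declared domain: the outputs agree on every one.
verdict: equivalent


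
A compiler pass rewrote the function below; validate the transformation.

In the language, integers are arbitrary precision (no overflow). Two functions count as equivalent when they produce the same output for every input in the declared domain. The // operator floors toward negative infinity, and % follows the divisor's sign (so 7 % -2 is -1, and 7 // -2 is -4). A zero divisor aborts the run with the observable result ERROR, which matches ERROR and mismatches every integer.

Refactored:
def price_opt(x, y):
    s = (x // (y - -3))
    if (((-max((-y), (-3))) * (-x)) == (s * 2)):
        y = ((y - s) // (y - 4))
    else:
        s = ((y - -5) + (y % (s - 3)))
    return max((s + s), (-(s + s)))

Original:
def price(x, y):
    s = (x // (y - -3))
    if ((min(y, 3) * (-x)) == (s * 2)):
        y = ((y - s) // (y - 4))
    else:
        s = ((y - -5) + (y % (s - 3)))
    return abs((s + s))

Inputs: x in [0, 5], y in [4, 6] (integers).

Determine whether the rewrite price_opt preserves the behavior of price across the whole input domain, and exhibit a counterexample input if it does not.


This is a faithful refactor — arithmetic usage differs, min/max/abs usage differs, but the computed results match everywhere.
Tracing x=2, y=6: price: s := 0 | ((min(y, 3) * (-x)) == (s * 2)): false | s := 11 | result 22 | price_opt: s := 0 | (((-max((-y), (-3))) * (-x)) == (s * 2)): false | s := 11 | result 22 — matching result 22.
Across all 18 domain points the two functions coincide.
verdict: equivalent


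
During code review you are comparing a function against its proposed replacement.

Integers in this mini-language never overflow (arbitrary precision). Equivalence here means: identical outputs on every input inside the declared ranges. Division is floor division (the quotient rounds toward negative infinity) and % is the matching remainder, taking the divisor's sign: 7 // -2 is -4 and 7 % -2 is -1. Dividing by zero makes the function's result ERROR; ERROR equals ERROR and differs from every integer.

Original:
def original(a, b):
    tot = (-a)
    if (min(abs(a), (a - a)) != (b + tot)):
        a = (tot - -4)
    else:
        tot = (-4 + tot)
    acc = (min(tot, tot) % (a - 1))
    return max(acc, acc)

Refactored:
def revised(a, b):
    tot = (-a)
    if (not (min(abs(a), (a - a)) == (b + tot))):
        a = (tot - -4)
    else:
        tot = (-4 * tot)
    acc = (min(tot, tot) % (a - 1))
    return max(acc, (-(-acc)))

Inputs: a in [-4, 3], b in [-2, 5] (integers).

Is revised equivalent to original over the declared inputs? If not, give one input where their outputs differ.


The rewrite breaks on a=-1, b=-1, where the results are -1 and 0.
original: tot becomes 1; next (min(abs(a), (a - a)) != (b + tot)) evaluates to false; next tot becomes -3; next acc becomes -1; next final value -1
revised: tot becomes 1; next (not (min(abs(a), (a - a)) == (b + tot))) evaluates to false; next tot becomes -4; next acc becomes 0; next final value 0
verdict: not equivalent; witness: a=-1, b=-1


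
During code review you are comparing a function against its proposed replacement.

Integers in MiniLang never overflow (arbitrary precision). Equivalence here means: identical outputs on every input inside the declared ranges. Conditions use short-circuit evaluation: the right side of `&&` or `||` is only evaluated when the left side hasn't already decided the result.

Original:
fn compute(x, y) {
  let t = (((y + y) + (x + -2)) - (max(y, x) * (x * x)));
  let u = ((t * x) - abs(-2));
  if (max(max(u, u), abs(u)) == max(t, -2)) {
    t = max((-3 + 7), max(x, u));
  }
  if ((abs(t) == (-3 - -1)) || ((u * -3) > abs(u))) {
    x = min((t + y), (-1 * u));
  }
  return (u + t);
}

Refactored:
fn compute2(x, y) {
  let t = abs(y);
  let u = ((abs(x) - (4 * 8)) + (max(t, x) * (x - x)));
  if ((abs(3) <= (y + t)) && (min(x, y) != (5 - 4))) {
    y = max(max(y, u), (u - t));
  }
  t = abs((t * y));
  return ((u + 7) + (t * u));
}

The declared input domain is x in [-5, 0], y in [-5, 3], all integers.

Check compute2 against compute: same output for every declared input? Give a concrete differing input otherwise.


Take x=-5, y=-5.
compute: t becomes 108; next u becomes -542; next (max(max(u, u), abs(u)) == max(t, -2)) evaluates to false; next ((abs(t) == (-3 - -1)) || ((u * -3) > abs(u))) evaluates to true; next x becomes 103; next final value -434
compute2: t becomes 5; next u becomes -27; next ((abs(3) <= (y + t)) && (min(x, y) != (5 - 4))) evaluates to false; next t becomes 25; next final value -695
-434 against -695: the behavior changed.
verdict: not equivalent; witness: x=-5, y=-5


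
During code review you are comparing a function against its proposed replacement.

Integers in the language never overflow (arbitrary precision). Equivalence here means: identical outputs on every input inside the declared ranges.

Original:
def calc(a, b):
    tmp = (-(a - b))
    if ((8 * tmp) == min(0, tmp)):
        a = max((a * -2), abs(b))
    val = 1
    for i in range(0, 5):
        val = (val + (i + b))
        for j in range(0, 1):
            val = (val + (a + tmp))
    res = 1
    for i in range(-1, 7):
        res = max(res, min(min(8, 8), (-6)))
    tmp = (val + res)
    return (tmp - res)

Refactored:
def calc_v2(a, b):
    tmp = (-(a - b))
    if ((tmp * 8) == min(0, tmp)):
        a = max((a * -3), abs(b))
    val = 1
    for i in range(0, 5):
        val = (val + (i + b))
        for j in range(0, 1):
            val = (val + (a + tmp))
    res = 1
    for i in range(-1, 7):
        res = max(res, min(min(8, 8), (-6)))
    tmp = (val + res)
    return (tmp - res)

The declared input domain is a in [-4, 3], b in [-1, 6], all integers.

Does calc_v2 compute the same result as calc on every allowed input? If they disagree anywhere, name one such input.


There is a counterexample at a=-1, b=-1: 16 on one side, 21 on the other.
calc: tmp := 0 | ((8 * tmp) == min(0, tmp)): true | a := 2 | val := 1 | iter i=0: | val := 0 | iter j=0: | val := 2 | iter i=1: | val := 2 | iter j=0: | val := 4 | iter i=2: | val := 5 | iter j=0: | val := 7 | iter i=3: | val := 9 | iter j=0: | val := 11 | iter i=4: | val := 14 | iter j=0: | val := 16 | res := 1 | iter i=-1: | res := 1 | iter i=0: | res := 1 | iter i=1: | res := 1 | iter i=2: | res := 1 | iter i=3: | res := 1 | iter i=4: | res := 1 | iter i=5: | res := 1 | iter i=6: | res := 1 | tmp := 17 | result 16
calc_v2: tmp := 0 | ((tmp * 8) == min(0, tmp)): true | a := 3 | val := 1 | iter i=0: | val := 0 | iter j=0: | val := 3 | iter i=1: | val := 3 | iter j=0: | val := 6 | iter i=2: | val := 7 | iter j=0: | val := 10 | iter i=3: | val := 12 | iter j=0: | val := 15 | iter i=4: | val := 18 | iter j=0: | val := 21 | res := 1 | iter i=-1: | res := 1 | iter i=0: | res := 1 | iter i=1: | res := 1 | iter i=2: | res := 1 | iter i=3: | res := 1 | iter i=4: | res := 1 | iter i=5: | res := 1 | iter i=6: | res := 1 | tmp := 22 | result 21
verdict: not equivalent; witness: a=-1, b=-1


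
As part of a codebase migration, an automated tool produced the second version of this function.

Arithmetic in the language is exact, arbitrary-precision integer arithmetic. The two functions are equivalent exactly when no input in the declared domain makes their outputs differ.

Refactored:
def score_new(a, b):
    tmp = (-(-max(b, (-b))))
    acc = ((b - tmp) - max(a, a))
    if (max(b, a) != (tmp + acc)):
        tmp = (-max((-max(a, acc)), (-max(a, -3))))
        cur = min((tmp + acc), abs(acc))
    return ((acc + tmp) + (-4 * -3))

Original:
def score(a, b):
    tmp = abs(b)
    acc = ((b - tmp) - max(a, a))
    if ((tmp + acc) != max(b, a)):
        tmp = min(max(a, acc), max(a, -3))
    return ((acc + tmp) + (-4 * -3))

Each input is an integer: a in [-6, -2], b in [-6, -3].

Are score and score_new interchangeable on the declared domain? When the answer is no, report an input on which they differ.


Comparing the listings, the differences include: arithmetic usage differs; statement counts differ; min/max/abs usage differs; local variable names differ.
Tracing a=-3, b=-3: score: tmp=3, then acc=-3, then ((tmp + acc) != max(b, a)) is true, then tmp=-3, then returns 6 | score_new: tmp=3, then acc=-3, then (max(b, a) != (tmp + acc)) is true, then tmp=-3, then cur=-6, then returns 6 — matching result 6.
Every one of the 20 inputs gives matching results.
verdict: equivalent


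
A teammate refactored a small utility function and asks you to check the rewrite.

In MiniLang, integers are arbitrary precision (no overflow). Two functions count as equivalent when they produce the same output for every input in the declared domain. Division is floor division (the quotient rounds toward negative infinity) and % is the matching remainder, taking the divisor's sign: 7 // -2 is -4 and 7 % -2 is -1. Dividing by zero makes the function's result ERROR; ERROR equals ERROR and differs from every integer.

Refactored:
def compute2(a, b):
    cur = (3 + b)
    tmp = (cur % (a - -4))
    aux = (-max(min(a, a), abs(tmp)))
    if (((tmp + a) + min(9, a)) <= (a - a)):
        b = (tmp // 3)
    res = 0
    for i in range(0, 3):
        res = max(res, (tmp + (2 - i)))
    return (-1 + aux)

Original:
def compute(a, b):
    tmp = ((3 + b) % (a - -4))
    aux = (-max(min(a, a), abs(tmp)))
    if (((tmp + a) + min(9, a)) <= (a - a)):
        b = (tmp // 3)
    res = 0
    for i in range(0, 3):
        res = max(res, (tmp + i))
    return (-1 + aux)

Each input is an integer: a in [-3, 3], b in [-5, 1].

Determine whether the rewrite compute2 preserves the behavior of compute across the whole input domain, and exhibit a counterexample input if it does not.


Reading the diff, among the changes: arithmetic usage differs; also constant usage differs; also statement counts differ; also local variable names differ.
Spot check at a=1, b=-1 — compute: tmp=2, then aux=-2, then (((tmp + a) + min(9, a)) <= (a - a)) is false, then res=0, then (i=0), then res=2, then (i=1), then res=3, then (i=2), then res=4, then returns -3. compute2: cur=2, then tmp=2, then aux=-2, then (((tmp + a) + min(9, a)) <= (a - a)) is false, then res=0, then (i=0), then res=4, then (i=1), then res=4, then (i=2), then res=4, then returns -3. Both give -3.
Across all 49 domain points the two functions coincide.
verdict: equivalent


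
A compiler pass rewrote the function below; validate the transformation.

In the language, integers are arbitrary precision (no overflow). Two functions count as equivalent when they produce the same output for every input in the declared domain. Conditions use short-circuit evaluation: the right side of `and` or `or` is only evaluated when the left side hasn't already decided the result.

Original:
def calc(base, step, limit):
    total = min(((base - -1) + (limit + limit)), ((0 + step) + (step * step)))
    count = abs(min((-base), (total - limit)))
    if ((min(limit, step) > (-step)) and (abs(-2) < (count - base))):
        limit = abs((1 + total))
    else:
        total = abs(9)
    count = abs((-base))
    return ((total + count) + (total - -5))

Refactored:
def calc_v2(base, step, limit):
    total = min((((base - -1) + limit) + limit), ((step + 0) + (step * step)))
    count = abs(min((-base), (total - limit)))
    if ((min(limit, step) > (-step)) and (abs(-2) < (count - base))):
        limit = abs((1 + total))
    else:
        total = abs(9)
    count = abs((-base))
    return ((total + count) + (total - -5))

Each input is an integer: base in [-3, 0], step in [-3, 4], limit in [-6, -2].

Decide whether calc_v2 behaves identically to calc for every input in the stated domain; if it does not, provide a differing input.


Equivalent — the differences include same computation, different form, yet no declared input distinguishes the two.
Spot check at base=-1, step=-1, limit=-6 — calc: total=-12, then count=6, then ((min(limit, step) > (-step)) and (abs(-2) < (count - base))) is false, then total=9, then count=1, then returns 24. calc_v2: total=-12, then count=6, then ((min(limit, step) > (-step)) and (abs(-2) < (count - base))) is false, then total=9, then count=1, then returns 24. Both give 24.
Across all 160 domain points the two functions coincide.
verdict: equivalent


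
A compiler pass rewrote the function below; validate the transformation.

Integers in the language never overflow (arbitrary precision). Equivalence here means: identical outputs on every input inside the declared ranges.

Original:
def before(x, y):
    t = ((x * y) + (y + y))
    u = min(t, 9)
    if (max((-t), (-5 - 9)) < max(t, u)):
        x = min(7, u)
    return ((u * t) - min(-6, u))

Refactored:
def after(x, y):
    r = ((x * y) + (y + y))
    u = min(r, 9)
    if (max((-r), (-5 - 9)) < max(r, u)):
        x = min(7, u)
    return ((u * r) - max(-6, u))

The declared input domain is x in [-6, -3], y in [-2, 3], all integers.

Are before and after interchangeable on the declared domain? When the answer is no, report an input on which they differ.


The rewrite breaks on x=-6, y=-2, where the results are 70 and 56.
before: t = 8; u = 8; (max((-t), (-5 - 9)) < max(t, u)) -> true; x = 7; return 70
after: r = 8; u = 8; (max((-r), (-5 - 9)) < max(r, u)) -> true; x = 7; return 56
verdict: not equivalent; witness: x=-6, y=-2


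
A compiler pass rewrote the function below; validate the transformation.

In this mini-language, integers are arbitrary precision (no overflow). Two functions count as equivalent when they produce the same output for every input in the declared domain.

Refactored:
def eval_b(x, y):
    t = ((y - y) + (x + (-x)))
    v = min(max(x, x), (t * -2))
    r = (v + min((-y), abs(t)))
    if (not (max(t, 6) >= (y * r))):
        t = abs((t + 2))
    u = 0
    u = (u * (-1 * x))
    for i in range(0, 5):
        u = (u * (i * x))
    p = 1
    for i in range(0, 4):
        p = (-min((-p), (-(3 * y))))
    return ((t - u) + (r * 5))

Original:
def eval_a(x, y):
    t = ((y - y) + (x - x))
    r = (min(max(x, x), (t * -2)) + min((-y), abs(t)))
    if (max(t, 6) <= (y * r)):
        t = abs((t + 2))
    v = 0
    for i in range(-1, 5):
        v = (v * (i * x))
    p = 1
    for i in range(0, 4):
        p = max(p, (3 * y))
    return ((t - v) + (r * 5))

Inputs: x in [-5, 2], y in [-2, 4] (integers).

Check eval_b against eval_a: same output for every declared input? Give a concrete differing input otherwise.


At x=-3, y=-2: eval_a gives -13, eval_b gives -15.
verdict: not equivalent; witness: x=-3, y=-2


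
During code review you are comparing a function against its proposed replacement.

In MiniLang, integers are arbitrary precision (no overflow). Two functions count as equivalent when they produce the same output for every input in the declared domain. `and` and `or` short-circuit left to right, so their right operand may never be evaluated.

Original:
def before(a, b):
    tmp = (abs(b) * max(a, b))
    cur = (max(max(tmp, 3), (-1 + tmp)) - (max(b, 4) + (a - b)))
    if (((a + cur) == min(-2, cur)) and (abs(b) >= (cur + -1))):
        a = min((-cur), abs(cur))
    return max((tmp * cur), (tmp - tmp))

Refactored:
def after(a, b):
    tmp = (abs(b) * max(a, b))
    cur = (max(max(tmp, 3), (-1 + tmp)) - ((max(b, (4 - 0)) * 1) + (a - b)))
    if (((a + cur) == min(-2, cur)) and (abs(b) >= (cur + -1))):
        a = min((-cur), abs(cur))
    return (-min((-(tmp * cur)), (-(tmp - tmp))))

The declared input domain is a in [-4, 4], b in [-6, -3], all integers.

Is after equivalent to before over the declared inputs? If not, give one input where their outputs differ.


Changes here: constant usage differs, min/max/abs usage differs, arithmetic usage differs; the full 36-point sweep finds no disagreement.
verdict: equivalent


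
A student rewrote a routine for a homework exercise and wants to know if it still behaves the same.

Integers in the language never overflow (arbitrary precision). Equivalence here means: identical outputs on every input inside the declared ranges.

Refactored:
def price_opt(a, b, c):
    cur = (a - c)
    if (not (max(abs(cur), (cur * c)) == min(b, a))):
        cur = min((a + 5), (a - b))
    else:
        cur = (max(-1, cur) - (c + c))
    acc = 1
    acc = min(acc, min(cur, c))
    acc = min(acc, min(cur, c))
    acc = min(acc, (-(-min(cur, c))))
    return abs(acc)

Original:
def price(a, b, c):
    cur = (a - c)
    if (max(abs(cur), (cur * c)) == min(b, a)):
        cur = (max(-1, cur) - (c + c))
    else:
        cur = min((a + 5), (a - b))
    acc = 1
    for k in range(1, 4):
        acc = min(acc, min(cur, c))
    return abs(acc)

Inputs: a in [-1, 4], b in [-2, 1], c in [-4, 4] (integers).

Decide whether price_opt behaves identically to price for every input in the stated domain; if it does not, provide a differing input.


Equivalent — the differences include statement counts differ, plus boolean connective usage differs, plus loop structure differs, plus min/max/abs usage differs, plus local variable names differ, yet no declared input distinguishes the two.
As a probe, take a=3, b=-1, c=2: price runs cur becomes 1; next (max(abs(cur), (cur * c)) == min(b, a)) evaluates to false; next cur becomes 4; next acc becomes 1; next at k=1:; next acc becomes 1; next at k=2:; next acc becomes 1; next at k=3:; next acc becomes 1; next final value 1; price_opt runs cur becomes 1; next (not (max(abs(cur), (cur * c)) == min(b, a))) evaluates to true; next cur becomes 4; next acc becomes 1; next acc becomes 1; next acc becomes 1; next acc becomes 1; next final value 1; both end at 1.
Sweeping the whole domain (216 inputs) finds no disagreement.
verdict: equivalent


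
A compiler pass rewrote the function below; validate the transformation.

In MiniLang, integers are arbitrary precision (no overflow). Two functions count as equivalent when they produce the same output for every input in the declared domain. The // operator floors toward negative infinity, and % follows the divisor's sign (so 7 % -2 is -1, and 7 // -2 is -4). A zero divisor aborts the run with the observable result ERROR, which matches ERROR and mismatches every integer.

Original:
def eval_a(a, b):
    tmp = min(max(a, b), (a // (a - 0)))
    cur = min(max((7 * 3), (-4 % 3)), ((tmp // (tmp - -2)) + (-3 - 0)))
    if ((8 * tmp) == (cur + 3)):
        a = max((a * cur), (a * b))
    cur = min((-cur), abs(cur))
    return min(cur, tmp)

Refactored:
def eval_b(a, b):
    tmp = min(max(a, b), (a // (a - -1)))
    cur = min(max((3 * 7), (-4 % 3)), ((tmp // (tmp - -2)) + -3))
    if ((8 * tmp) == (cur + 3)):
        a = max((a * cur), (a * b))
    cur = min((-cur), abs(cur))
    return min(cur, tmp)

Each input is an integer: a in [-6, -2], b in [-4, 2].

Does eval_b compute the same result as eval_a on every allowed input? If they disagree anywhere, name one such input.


Try a=-2, b=2.
eval_a: tmp = 1; cur = -3; ((8 * tmp) == (cur + 3)) -> false; cur = 3; return 1
eval_b: tmp = 2; cur = -3; ((8 * tmp) == (cur + 3)) -> false; cur = 3; return 2
1 and 2 differ, so these are not the same function on this domain.
verdict: not equivalent; witness: a=-2, b=2


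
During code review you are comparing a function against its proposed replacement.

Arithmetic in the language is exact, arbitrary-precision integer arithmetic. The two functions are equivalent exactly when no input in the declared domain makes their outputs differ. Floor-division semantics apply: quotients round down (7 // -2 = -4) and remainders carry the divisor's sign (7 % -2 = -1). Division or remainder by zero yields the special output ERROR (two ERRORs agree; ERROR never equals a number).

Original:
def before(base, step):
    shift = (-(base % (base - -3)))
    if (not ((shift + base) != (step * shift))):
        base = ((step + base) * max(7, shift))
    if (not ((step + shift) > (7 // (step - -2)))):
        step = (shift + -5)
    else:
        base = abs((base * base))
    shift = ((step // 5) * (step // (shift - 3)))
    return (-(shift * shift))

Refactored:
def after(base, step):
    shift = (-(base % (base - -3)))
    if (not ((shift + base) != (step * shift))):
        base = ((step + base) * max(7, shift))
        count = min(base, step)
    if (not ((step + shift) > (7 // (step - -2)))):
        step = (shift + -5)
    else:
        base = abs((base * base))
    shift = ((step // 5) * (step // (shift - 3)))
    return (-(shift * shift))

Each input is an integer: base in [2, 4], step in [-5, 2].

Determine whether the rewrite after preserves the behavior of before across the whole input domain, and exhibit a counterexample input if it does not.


Differences: statement counts differ, plus min/max/abs usage differs, plus local variable names differ — yet all 24 inputs agree.
verdict: equivalent
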